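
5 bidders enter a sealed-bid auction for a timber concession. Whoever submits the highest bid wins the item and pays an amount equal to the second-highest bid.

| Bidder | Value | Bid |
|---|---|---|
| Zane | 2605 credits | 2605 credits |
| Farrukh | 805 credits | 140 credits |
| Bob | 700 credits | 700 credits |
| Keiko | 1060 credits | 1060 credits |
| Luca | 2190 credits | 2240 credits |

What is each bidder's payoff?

Ordered from highest: Zane 2605 credits, then Luca 2240 credits, then Keiko 1060 credits, then Bob 700 credits, then Farrukh 140 credits.
Zane has the top bid and wins; the price is the second-highest bid, 2240 credits.
Zane's payoff = 2605 credits − 2240 credits = 365 credits. All other bidders lose, so their payoff is 0.

Zane 365 credits, Farrukh 0 credits, Bob 0 credits, Keiko 0 credits, Luca 0 credits.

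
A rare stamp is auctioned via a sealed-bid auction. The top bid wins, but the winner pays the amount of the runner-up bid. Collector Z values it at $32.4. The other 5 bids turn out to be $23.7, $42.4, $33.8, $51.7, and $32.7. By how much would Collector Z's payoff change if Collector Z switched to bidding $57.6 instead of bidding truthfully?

Payoff change: -$19.3.

The highest competing bid is $51.7.
Bidding truthfully at $32.4: the top bid is $51.7 (a rival), so Collector Z loses. Payoff = $0.0.
Bidding $57.6: Collector Z has the top bid, wins, and pays the second-highest bid $51.7. Payoff = $32.4 − $51.7 = -$19.3.
Change = -$19.3 − $0.0 = -$19.3.
This is the dominant-strategy logic: truthful bidding weakly beats any alternative.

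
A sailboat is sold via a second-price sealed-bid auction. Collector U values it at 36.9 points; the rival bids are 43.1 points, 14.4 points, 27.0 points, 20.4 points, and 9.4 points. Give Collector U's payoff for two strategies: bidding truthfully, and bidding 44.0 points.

The highest competing bid is 43.1 points.
Bidding truthfully at 36.9 points: the top bid is 43.1 points (a rival), so Collector U loses. Payoff = 0.0 points.
Bidding 44.0 points: Collector U has the top bid, wins, and pays the second-highest bid 43.1 points. Payoff = 36.9 points − 43.1 points = -6.2 points.
Deviating from a truthful bid can only lose payoff in a second-price auction — never gain.

Truthful: 0.0 points; alternative: -6.2 points.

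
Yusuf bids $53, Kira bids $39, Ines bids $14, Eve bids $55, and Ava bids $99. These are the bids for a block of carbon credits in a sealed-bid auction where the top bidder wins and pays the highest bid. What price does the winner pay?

Price paid: $99.

Sorted high to low: Ava $99 > Eve $55 > Yusuf $53 > Kira $39 > Ines $14.
Ava is the highest bidder, so Ava wins.
Under the first-price rule, the price is the highest bid: $99.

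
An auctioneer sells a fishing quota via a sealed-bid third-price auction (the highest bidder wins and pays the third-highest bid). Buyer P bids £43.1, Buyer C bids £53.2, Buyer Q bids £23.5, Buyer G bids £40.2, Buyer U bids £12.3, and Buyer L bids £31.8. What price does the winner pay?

Ordered from highest: Buyer C £53.2, then Buyer P £43.1, then Buyer G £40.2, then Buyer L £31.8, then Buyer Q £23.5, then Buyer U £12.3.
Buyer C is the highest bidder, so Buyer C wins.
Under the third-price rule, the price is the third-highest bid: £40.2.

The winner pays £40.2.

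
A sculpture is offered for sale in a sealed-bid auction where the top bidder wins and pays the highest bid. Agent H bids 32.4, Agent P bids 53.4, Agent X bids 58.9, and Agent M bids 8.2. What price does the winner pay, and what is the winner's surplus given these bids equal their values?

Price 58.9; surplus 0.0.

Bids in descending order: Agent X 58.9; Agent P 53.4; Agent H 32.4; Agent M 8.2.
Agent X is the highest bidder, so Agent X wins.
Under the first-price rule, the price is the highest bid: 58.9.
Surplus = 58.9 − 58.9 = 0.0.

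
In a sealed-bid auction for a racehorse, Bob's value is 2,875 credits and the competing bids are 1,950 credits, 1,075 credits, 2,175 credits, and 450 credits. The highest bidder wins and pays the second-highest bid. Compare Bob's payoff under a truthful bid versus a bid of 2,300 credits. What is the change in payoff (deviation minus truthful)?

Payoff change: 0 credits.

The highest competing bid is 2,175 credits.
Bidding truthfully at 2,875 credits: Bob has the top bid, wins, and pays the second-highest bid 2,175 credits. Payoff = 2,875 credits − 2,175 credits = 700 credits.
Bidding 2,300 credits: Bob has the top bid, wins, and pays the second-highest bid 2,175 credits. Payoff = 2,875 credits − 2,175 credits = 700 credits.
Change = 700 credits − 700 credits = 0 credits.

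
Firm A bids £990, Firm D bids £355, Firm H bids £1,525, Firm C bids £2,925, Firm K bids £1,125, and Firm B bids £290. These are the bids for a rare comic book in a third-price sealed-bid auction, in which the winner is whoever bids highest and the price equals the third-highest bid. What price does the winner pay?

Ranking the bids: Firm C £2,925 > Firm H £1,525 > Firm K £1,125 > Firm A £990 > Firm D £355 > Firm B £290.
Firm C is the highest bidder, so Firm C wins.
Under the third-price rule, the price is the third-highest bid: £1,125.

Price paid: £1,125.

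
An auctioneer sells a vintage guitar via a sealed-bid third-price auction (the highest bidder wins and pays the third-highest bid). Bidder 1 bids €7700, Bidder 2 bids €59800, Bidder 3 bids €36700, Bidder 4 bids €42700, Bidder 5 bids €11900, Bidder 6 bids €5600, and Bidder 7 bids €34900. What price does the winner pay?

Price paid: €36700.

Ordered from highest: Bidder 2 €59800; Bidder 4 €42700; Bidder 3 €36700; Bidder 7 €34900; Bidder 5 €11900; Bidder 1 €7700; Bidder 6 €5600.
Bidder 2 is the highest bidder, so Bidder 2 wins.
Under the third-price rule, the price is the third-highest bid: €36700.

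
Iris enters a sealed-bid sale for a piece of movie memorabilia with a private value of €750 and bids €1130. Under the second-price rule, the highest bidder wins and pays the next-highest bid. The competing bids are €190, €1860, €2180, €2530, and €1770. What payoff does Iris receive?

Highest competing bid: €2530.
Iris's bid €1130 is not the highest, so Iris loses, pays nothing, and earns zero payoff.

€0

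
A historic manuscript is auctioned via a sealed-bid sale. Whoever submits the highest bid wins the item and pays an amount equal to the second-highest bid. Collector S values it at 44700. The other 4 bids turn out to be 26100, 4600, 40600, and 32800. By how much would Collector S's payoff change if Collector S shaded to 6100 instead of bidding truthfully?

Change in payoff: -4100.

The highest competing bid is 40600.
Bidding truthfully at 44700: Collector S has the top bid, wins, and pays the second-highest bid 40600. Payoff = 44700 − 40600 = 4100.
Bidding 6100: the top bid is 40600 (a rival), so Collector S loses. Payoff = 0.
Change = 0 − 4100 = -4100.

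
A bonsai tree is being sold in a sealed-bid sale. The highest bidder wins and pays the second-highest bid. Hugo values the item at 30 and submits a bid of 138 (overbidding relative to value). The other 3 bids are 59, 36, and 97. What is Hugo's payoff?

Highest competing bid: 97.
Hugo's bid 138 is the highest overall, so Hugo wins and pays the second-highest bid, 97.
Payoff = value − price = 30 − 97 = -67.

-67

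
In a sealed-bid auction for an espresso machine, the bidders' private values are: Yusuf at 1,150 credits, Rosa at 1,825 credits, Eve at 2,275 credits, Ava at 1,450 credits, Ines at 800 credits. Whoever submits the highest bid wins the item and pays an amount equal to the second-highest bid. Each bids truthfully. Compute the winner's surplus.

Surplus = 450 credits.

Sorted high to low: Eve 2,275 credits, then Rosa 1,825 credits, then Ava 1,450 credits, then Yusuf 1,150 credits, then Ines 800 credits.
Eve wins with the top bid and pays the second-highest, 1,825 credits.
Surplus = 2,275 credits − 1,825 credits = 450 credits.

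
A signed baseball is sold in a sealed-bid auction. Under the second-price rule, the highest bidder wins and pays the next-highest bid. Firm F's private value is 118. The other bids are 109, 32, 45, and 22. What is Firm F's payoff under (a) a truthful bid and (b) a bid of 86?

The highest competing bid is 109.
Bidding truthfully at 118: Firm F has the top bid, wins, and pays the second-highest bid 109. Payoff = 118 − 109 = 9.
Bidding 86: the top bid is 109 (a rival), so Firm F loses. Payoff = 0.
Deviating from a truthful bid can only lose payoff in a second-price auction — never gain.

Truthful: 9; alternative: 0.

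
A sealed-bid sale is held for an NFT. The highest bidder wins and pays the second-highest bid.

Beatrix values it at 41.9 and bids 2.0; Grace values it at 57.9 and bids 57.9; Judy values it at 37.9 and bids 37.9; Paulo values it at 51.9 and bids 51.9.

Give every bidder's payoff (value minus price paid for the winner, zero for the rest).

Beatrix 0.0, Grace 6.0, Judy 0.0, Paulo 0.0.

Ranking the bids: Grace 57.9, then Paulo 51.9, then Judy 37.9, then Beatrix 2.0.
Grace has the top bid and wins; the price is the second-highest bid, 51.9.
Grace's payoff = 57.9 − 51.9 = 6.0. All other bidders lose, so their payoff is 0.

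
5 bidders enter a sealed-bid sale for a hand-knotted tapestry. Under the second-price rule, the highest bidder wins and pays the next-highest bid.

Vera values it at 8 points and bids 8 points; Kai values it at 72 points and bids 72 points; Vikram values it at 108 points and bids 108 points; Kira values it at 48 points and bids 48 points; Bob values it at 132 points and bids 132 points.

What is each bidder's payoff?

Ranking the bids: Bob 132 points > Vikram 108 points > Kai 72 points > Kira 48 points > Vera 8 points.
Bob has the top bid and wins; the price is the second-highest bid, 108 points.
Bob's payoff = 132 points − 108 points = 24 points. All other bidders lose, so their payoff is 0.

Vera 0 points, Kai 0 points, Vikram 0 points, Kira 0 points, Bob 24 points.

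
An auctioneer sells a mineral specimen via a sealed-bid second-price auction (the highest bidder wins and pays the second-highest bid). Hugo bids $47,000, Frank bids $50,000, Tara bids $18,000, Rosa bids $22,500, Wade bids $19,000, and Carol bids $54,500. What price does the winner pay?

Price paid: $50,000.

Ordered from highest: Carol $54,500, then Frank $50,000, then Hugo $47,000, then Rosa $22,500, then Wade $19,000, then Tara $18,000.
Carol is the highest bidder, so Carol wins.
Under the second-price rule, the price is the second-highest bid: $50,000.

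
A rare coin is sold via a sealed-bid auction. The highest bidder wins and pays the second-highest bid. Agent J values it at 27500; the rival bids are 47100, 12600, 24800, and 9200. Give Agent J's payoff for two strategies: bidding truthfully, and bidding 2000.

Truthful: 0; alternative: 0.

The highest competing bid is 47100.
Bidding truthfully at 27500: the top bid is 47100 (a rival), so Agent J loses. Payoff = 0.
Bidding 2000: the top bid is 47100 (a rival), so Agent J loses. Payoff = 0.
The bid only affects whether you win, not the price — here both bids land on the same side of the top rival bid, so the deviation is payoff-neutral.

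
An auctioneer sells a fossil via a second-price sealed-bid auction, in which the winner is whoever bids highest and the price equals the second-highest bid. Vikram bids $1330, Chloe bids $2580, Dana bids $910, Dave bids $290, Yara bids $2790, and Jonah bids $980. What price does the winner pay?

$2580

Bids in descending order: Yara $2790, then Chloe $2580, then Vikram $1330, then Jonah $980, then Dana $910, then Dave $290.
Yara is the highest bidder, so Yara wins.
Under the second-price rule, the price is the second-highest bid: $2580.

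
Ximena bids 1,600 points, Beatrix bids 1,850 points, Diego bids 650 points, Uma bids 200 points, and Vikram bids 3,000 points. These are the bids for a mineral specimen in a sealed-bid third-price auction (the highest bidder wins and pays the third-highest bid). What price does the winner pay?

1,600 points

Bids in descending order: Vikram 3,000 points; Beatrix 1,850 points; Ximena 1,600 points; Diego 650 points; Uma 200 points.
Vikram is the highest bidder, so Vikram wins.
Under the third-price rule, the price is the third-highest bid: 1,600 points.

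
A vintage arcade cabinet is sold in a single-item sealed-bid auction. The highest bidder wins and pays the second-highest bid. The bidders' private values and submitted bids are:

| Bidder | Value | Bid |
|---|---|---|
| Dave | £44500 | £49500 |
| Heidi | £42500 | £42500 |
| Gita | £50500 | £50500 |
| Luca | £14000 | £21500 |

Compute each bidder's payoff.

Payoffs: Dave £0, Heidi £0, Gita £1000, Luca £0.

Bids in descending order: Gita £50500; Dave £49500; Heidi £42500; Luca £21500.
Gita has the top bid and wins; the price is the second-highest bid, £49500.
Gita's payoff = £50500 − £49500 = £1000. All other bidders lose, so their payoff is 0.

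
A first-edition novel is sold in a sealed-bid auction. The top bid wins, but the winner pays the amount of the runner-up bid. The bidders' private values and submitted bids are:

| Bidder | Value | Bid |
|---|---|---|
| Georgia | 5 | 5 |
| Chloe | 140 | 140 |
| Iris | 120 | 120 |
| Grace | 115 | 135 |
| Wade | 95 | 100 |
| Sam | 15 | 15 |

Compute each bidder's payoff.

Payoffs: Georgia 0, Chloe 5, Iris 0, Grace 0, Wade 0, Sam 0.

Bids in descending order: Chloe 140, then Grace 135, then Iris 120, then Wade 100, then Sam 15, then Georgia 5.
Chloe has the top bid and wins; the price is the second-highest bid, 135.
Chloe's payoff = 140 − 135 = 5. All other bidders lose, so their payoff is 0.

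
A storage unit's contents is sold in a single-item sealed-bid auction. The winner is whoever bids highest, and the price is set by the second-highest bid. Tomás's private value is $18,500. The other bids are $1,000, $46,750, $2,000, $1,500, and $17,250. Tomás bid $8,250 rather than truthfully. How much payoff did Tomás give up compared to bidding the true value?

$0

The highest competing bid is $46,750.
Bidding truthfully at $18,500: the top bid is $46,750 (a rival), so Tomás loses. Payoff = $0.
Bidding $8,250: the top bid is $46,750 (a rival), so Tomás loses. Payoff = $0.
Regret = truthful payoff − actual payoff = $0 − $0 = $0.
The bid only affects whether you win, not the price — here both bids land on the same side of the top rival bid, so the deviation is payoff-neutral.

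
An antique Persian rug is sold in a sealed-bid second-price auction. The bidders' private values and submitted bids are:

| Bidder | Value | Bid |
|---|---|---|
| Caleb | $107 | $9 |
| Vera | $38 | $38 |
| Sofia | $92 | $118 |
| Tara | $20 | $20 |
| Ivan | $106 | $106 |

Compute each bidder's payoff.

Ordered from highest: Sofia $118, then Ivan $106, then Vera $38, then Tara $20, then Caleb $9.
Sofia has the top bid and wins; the price is the second-highest bid, $106.
Sofia's payoff = $92 − $106 = -$14. All other bidders lose, so their payoff is 0.

Caleb $0, Vera $0, Sofia -$14, Tara $0, Ivan $0.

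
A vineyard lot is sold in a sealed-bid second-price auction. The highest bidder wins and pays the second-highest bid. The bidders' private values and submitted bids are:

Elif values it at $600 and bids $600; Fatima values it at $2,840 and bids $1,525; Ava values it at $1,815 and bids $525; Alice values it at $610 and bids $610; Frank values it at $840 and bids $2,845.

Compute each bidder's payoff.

Bids in descending order: Frank $2,845; Fatima $1,525; Alice $610; Elif $600; Ava $525.
Frank has the top bid and wins; the price is the second-highest bid, $1,525.
Frank's payoff = $840 − $1,525 = -$685. All other bidders lose, so their payoff is 0.

Payoffs: Elif $0, Fatima $0, Ava $0, Alice $0, Frank -$685.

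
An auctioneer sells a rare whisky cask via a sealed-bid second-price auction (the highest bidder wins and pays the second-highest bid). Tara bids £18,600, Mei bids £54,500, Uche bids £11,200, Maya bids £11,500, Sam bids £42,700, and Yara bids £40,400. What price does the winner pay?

Ranking the bids: Mei £54,500 > Sam £42,700 > Yara £40,400 > Tara £18,600 > Maya £11,500 > Uche £11,200.
Mei is the highest bidder, so Mei wins.
Under the second-price rule, the price is the second-highest bid: £42,700.

The winner pays £42,700.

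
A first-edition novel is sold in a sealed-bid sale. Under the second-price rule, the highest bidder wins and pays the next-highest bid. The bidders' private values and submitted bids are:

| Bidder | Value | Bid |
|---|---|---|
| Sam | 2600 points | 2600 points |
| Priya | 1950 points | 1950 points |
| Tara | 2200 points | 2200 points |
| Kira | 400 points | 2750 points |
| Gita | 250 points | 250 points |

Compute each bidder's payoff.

Bids in descending order: Kira 2750 points, then Sam 2600 points, then Tara 2200 points, then Priya 1950 points, then Gita 250 points.
Kira has the top bid and wins; the price is the second-highest bid, 2600 points.
Kira's payoff = 400 points − 2600 points = -2200 points. All other bidders lose, so their payoff is 0.

Payoffs: Sam 0 points, Priya 0 points, Tara 0 points, Kira -2200 points, Gita 0 points.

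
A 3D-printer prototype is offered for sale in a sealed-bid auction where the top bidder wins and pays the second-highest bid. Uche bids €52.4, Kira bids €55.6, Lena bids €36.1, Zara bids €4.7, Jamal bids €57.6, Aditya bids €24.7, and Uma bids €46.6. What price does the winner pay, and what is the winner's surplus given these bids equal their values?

Ranking the bids: Jamal €57.6 > Kira €55.6 > Uche €52.4 > Uma €46.6 > Lena €36.1 > Aditya €24.7 > Zara €4.7.
Jamal is the highest bidder, so Jamal wins.
Under the second-price rule, the price is the second-highest bid: €55.6.
Surplus = €57.6 − €55.6 = €2.0.

The winner pays €55.6 for a surplus of €2.0.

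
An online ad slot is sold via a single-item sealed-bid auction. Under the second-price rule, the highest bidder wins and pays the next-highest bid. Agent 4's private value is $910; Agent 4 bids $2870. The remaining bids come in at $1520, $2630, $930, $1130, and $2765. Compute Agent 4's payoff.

The bidder's payoff: -$1855.

Highest competing bid: $2765.
Agent 4's bid $2870 is the highest overall, so Agent 4 wins and pays the second-highest bid, $2765.
Payoff = value − price = $910 − $2765 = -$1855.
Overbidding won the item at a price above value — truthful bidding would have avoided this loss.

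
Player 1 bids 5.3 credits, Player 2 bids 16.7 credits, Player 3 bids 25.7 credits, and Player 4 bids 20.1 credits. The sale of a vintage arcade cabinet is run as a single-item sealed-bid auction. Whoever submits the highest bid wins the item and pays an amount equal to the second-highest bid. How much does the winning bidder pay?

The winner pays 20.1 credits.

Ordered from highest: Player 3 25.7 credits; Player 4 20.1 credits; Player 2 16.7 credits; Player 1 5.3 credits.
Player 3 has the highest bid, so Player 3 wins.
The second-highest bid is 20.1 credits, so that is what Player 3 pays.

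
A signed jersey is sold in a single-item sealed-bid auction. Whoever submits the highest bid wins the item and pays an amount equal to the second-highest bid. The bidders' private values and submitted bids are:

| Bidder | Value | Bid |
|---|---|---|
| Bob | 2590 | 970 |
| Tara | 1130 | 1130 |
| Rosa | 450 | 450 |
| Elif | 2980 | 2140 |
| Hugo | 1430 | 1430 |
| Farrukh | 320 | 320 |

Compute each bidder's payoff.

Bids in descending order: Elif 2140 > Hugo 1430 > Tara 1130 > Bob 970 > Rosa 450 > Farrukh 320.
Elif has the top bid and wins; the price is the second-highest bid, 1430.
Elif's payoff = 2980 − 1430 = 1550. All other bidders lose, so their payoff is 0.

Payoffs: Bob 0, Tara 0, Rosa 0, Elif 1550, Hugo 0, Farrukh 0.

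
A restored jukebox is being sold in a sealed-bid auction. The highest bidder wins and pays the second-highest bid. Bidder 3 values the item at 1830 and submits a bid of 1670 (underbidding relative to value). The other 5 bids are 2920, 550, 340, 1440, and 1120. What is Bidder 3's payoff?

Payoff = 0.

Highest competing bid: 2920.
Bidder 3's bid 1670 is not the highest, so Bidder 3 loses, pays nothing, and earns zero payoff.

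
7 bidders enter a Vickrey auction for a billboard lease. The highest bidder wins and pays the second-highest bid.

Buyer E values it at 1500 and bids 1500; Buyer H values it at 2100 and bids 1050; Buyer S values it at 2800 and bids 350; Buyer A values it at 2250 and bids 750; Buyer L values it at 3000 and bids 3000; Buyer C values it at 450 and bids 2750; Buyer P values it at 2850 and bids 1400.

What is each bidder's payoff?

Ordered from highest: Buyer L 3000, then Buyer C 2750, then Buyer E 1500, then Buyer P 1400, then Buyer H 1050, then Buyer A 750, then Buyer S 350.
Buyer L has the top bid and wins; the price is the second-highest bid, 2750.
Buyer L's payoff = 3000 − 2750 = 250. All other bidders lose, so their payoff is 0.

Buyer E 0, Buyer H 0, Buyer S 0, Buyer A 0, Buyer L 250, Buyer C 0, Buyer P 0.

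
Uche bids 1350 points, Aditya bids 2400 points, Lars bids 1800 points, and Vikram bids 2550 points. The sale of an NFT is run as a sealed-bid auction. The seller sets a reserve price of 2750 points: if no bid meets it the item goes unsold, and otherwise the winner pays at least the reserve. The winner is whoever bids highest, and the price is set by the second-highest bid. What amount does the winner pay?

unsold

Ranking the bids: Vikram 2550 points > Aditya 2400 points > Lars 1800 points > Uche 1350 points.
The top bid 2550 points is below the reserve 2750 points, so the item goes unsold and nothing is paid.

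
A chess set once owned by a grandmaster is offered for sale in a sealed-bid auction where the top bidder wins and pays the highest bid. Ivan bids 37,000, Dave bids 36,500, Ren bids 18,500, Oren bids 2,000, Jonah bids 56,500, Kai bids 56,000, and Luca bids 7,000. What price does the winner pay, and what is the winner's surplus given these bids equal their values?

Sorted high to low: Jonah 56,500 > Kai 56,000 > Ivan 37,000 > Dave 36,500 > Ren 18,500 > Luca 7,000 > Oren 2,000.
Jonah is the highest bidder, so Jonah wins.
Under the first-price rule, the price is the highest bid: 56,500.
Surplus = 56,500 − 56,500 = 0.

Price 56,500; surplus 0.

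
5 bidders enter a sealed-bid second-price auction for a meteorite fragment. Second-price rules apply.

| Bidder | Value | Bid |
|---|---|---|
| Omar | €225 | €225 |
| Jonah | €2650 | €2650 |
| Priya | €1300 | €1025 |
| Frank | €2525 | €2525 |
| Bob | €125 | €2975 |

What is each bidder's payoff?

Bids in descending order: Bob €2975, then Jonah €2650, then Frank €2525, then Priya €1025, then Omar €225.
Bob has the top bid and wins; the price is the second-highest bid, €2650.
Bob's payoff = €125 − €2650 = -€2525. All other bidders lose, so their payoff is 0.

Payoffs: Omar €0, Jonah €0, Priya €0, Frank €0, Bob -€2525.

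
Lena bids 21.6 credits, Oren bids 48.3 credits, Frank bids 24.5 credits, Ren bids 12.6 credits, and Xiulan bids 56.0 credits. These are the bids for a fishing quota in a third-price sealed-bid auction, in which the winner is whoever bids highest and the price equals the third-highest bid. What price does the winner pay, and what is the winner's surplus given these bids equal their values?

The winner pays 24.5 credits for a surplus of 31.5 credits.

Ranking the bids: Xiulan 56.0 credits > Oren 48.3 credits > Frank 24.5 credits > Lena 21.6 credits > Ren 12.6 credits.
Xiulan is the highest bidder, so Xiulan wins.
Under the third-price rule, the price is the third-highest bid: 24.5 credits.
Surplus = 56.0 credits − 24.5 credits = 31.5 credits.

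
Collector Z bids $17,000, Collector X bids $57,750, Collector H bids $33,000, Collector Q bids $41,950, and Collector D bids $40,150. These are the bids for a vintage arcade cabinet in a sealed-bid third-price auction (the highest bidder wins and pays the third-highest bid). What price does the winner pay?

The winner pays $40,150.

Sorted high to low: Collector X $57,750; Collector Q $41,950; Collector D $40,150; Collector H $33,000; Collector Z $17,000.
Collector X is the highest bidder, so Collector X wins.
Under the third-price rule, the price is the third-highest bid: $40,150.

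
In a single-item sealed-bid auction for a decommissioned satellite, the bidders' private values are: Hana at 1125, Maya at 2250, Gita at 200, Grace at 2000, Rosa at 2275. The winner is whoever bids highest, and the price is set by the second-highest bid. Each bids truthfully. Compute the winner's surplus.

Sorted high to low: Rosa 2275; Maya 2250; Grace 2000; Hana 1125; Gita 200.
Rosa wins with the top bid and pays the second-highest, 2250.
Surplus = 2275 − 2250 = 25.

Surplus = 25.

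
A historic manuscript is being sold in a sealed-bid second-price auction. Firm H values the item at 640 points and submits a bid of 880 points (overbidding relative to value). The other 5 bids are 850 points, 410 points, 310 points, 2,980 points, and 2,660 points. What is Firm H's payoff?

Payoff = 0 points.

Highest competing bid: 2,980 points.
Firm H's bid 880 points is not the highest, so Firm H loses, pays nothing, and earns zero payoff.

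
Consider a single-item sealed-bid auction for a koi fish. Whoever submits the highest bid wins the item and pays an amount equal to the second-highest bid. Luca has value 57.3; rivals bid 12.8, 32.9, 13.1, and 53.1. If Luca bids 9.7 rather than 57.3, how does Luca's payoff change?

The highest competing bid is 53.1.
Bidding truthfully at 57.3: Luca has the top bid, wins, and pays the second-highest bid 53.1. Payoff = 57.3 − 53.1 = 4.2.
Bidding 9.7: the top bid is 53.1 (a rival), so Luca loses. Payoff = 0.0.
Change = 0.0 − 4.2 = -4.2.
Deviating from a truthful bid can only lose payoff in a second-price auction — never gain.

Change in payoff: -4.2.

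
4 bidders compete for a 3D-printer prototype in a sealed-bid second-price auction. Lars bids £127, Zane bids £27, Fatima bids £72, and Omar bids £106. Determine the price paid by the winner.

The winner pays £106.

Ranking the bids: Lars £127, then Omar £106, then Fatima £72, then Zane £27.
Lars has the highest bid, so Lars wins.
The second-highest bid is £106, so that is what Lars pays.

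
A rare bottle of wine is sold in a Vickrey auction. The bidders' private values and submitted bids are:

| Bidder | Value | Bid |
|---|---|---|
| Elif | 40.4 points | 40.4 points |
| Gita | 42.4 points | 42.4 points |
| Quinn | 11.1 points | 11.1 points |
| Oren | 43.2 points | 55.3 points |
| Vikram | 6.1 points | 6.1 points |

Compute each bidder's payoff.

Ordered from highest: Oren 55.3 points; Gita 42.4 points; Elif 40.4 points; Quinn 11.1 points; Vikram 6.1 points.
Oren has the top bid and wins; the price is the second-highest bid, 42.4 points.
Oren's payoff = 43.2 points − 42.4 points = 0.8 points. All other bidders lose, so their payoff is 0.

Payoffs: Elif 0.0 points, Gita 0.0 points, Quinn 0.0 points, Oren 0.8 points, Vikram 0.0 points.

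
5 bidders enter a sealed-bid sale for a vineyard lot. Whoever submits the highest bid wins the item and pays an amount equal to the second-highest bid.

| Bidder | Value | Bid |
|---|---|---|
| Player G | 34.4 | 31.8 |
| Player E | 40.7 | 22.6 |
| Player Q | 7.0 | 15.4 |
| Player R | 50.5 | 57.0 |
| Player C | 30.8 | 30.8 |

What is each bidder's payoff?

Player G 0.0, Player E 0.0, Player Q 0.0, Player R 18.7, Player C 0.0.

Ordered from highest: Player R 57.0; Player G 31.8; Player C 30.8; Player E 22.6; Player Q 15.4.
Player R has the top bid and wins; the price is the second-highest bid, 31.8.
Player R's payoff = 50.5 − 31.8 = 18.7. All other bidders lose, so their payoff is 0.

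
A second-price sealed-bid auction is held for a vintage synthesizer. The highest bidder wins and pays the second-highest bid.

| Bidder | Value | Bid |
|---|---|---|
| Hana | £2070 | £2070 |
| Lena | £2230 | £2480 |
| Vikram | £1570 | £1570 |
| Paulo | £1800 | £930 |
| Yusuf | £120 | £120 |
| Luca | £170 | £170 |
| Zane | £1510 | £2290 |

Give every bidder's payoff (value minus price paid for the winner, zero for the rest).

Ranking the bids: Lena £2480; Zane £2290; Hana £2070; Vikram £1570; Paulo £930; Luca £170; Yusuf £120.
Lena has the top bid and wins; the price is the second-highest bid, £2290.
Lena's payoff = £2230 − £2290 = -£60. All other bidders lose, so their payoff is 0.

Hana £0, Lena -£60, Vikram £0, Paulo £0, Yusuf £0, Luca £0, Zane £0.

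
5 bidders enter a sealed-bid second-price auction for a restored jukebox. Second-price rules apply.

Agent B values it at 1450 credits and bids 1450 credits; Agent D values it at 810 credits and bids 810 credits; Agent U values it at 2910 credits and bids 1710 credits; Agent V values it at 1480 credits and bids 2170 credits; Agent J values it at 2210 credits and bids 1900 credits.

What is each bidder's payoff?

Agent B 0 credits, Agent D 0 credits, Agent U 0 credits, Agent V -420 credits, Agent J 0 credits.

Bids in descending order: Agent V 2170 credits; Agent J 1900 credits; Agent U 1710 credits; Agent B 1450 credits; Agent D 810 credits.
Agent V has the top bid and wins; the price is the second-highest bid, 1900 credits.
Agent V's payoff = 1480 credits − 1900 credits = -420 credits. All other bidders lose, so their payoff is 0.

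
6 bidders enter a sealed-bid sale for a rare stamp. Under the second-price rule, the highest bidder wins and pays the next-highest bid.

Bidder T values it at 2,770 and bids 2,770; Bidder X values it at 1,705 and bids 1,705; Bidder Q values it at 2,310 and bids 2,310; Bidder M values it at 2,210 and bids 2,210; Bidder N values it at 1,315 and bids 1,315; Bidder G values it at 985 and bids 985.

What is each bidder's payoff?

Bidder T 460, Bidder X 0, Bidder Q 0, Bidder M 0, Bidder N 0, Bidder G 0.

Ranking the bids: Bidder T 2,770 > Bidder Q 2,310 > Bidder M 2,210 > Bidder X 1,705 > Bidder N 1,315 > Bidder G 985.
Bidder T has the top bid and wins; the price is the second-highest bid, 2,310.
Bidder T's payoff = 2,770 − 2,310 = 460. All other bidders lose, so their payoff is 0.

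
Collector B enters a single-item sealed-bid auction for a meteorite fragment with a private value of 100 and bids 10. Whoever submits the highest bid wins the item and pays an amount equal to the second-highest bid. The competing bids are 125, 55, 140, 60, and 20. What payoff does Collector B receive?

Highest competing bid: 140.
Collector B's bid 10 is not the highest, so Collector B loses, pays nothing, and earns zero payoff.

Payoff = 0.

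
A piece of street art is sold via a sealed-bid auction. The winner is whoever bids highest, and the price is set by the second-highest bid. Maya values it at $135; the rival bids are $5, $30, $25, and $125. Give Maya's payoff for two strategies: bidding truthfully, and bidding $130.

Truthful: $10; alternative: $10.

The highest competing bid is $125.
Bidding truthfully at $135: Maya has the top bid, wins, and pays the second-highest bid $125. Payoff = $135 − $125 = $10.
Bidding $130: Maya has the top bid, wins, and pays the second-highest bid $125. Payoff = $135 − $125 = $10.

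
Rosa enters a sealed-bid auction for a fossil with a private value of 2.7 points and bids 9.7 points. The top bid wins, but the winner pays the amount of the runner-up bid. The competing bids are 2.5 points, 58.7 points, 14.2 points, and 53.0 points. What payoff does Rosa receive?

Payoff = 0.0 points.

Highest competing bid: 58.7 points.
Rosa's bid 9.7 points is not the highest, so Rosa loses, pays nothing, and earns zero payoff.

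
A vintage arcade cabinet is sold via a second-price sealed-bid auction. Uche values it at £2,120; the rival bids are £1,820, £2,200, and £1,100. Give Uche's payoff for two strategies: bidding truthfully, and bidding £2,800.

The highest competing bid is £2,200.
Bidding truthfully at £2,120: the top bid is £2,200 (a rival), so Uche loses. Payoff = £0.
Bidding £2,800: Uche has the top bid, wins, and pays the second-highest bid £2,200. Payoff = £2,120 − £2,200 = -£80.

Truthful: £0; alternative: -£80.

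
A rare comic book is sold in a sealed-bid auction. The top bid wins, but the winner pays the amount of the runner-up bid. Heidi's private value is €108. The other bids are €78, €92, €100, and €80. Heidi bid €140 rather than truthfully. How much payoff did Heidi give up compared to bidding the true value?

Regret: €0.

The highest competing bid is €100.
Bidding truthfully at €108: Heidi has the top bid, wins, and pays the second-highest bid €100. Payoff = €108 − €100 = €8.
Bidding €140: Heidi has the top bid, wins, and pays the second-highest bid €100. Payoff = €108 − €100 = €8.
Regret = truthful payoff − actual payoff = €8 − €8 = €0.
The bid only affects whether you win, not the price — here both bids land on the same side of the top rival bid, so the deviation is payoff-neutral.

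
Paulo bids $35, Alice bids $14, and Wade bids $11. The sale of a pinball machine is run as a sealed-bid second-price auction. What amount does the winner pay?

Bids in descending order: Paulo $35 > Alice $14 > Wade $11.
Paulo has the highest bid, so Paulo wins.
The second-highest bid is $14, so that is what Paulo pays.

$14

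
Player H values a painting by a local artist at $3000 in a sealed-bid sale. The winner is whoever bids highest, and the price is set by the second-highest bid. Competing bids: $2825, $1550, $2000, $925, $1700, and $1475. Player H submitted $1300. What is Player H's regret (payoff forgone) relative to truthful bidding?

$175

The highest competing bid is $2825.
Bidding truthfully at $3000: Player H has the top bid, wins, and pays the second-highest bid $2825. Payoff = $3000 − $2825 = $175.
Bidding $1300: the top bid is $2825 (a rival), so Player H loses. Payoff = $0.
Regret = truthful payoff − actual payoff = $175 − $0 = $175.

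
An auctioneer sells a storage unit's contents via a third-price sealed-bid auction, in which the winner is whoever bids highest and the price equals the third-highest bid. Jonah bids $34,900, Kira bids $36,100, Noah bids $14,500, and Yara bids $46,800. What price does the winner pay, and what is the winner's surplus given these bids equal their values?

Bids in descending order: Yara $46,800; Kira $36,100; Jonah $34,900; Noah $14,500.
Yara is the highest bidder, so Yara wins.
Under the third-price rule, the price is the third-highest bid: $34,900.
Surplus = $46,800 − $34,900 = $11,900.

Price $34,900; surplus $11,900.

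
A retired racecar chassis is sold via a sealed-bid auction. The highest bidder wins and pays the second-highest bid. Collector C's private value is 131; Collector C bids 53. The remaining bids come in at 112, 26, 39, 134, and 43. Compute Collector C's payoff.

Highest competing bid: 134.
Collector C's bid 53 is not the highest, so Collector C loses, pays nothing, and earns zero payoff.

Payoff = 0.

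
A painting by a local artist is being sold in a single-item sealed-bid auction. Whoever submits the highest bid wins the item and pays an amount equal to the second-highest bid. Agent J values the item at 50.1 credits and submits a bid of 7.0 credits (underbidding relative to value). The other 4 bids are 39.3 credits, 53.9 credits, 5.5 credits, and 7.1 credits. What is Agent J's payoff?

0.0 credits

Highest competing bid: 53.9 credits.
Agent J's bid 7.0 credits is not the highest, so Agent J loses, pays nothing, and earns zero payoff.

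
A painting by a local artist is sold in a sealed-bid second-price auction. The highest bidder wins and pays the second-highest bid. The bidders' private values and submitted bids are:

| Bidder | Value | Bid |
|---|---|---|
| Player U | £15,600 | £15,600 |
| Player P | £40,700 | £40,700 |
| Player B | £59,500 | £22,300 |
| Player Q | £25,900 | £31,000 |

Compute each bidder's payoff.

Ranking the bids: Player P £40,700; Player Q £31,000; Player B £22,300; Player U £15,600.
Player P has the top bid and wins; the price is the second-highest bid, £31,000.
Player P's payoff = £40,700 − £31,000 = £9,700. All other bidders lose, so their payoff is 0.

Player U £0, Player P £9,700, Player B £0, Player Q £0.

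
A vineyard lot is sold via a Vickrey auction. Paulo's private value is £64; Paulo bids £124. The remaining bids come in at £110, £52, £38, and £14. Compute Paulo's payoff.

Highest competing bid: £110.
Paulo's bid £124 is the highest overall, so Paulo wins and pays the second-highest bid, £110.
Payoff = value − price = £64 − £110 = -£46.

-£46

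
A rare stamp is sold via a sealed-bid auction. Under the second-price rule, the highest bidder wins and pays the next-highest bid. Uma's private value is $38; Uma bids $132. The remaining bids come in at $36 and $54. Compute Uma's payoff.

Highest competing bid: $54.
Uma's bid $132 is the highest overall, so Uma wins and pays the second-highest bid, $54.
Payoff = value − price = $38 − $54 = -$16.
Overbidding won the item at a price above value — truthful bidding would have avoided this loss.

-$16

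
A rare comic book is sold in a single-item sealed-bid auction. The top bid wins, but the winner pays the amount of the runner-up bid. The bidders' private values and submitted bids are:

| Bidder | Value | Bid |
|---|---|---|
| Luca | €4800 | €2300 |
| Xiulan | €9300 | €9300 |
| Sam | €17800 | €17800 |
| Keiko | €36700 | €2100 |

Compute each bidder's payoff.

Bids in descending order: Sam €17800; Xiulan €9300; Luca €2300; Keiko €2100.
Sam has the top bid and wins; the price is the second-highest bid, €9300.
Sam's payoff = €17800 − €9300 = €8500. All other bidders lose, so their payoff is 0.

Payoffs: Luca €0, Xiulan €0, Sam €8500, Keiko €0.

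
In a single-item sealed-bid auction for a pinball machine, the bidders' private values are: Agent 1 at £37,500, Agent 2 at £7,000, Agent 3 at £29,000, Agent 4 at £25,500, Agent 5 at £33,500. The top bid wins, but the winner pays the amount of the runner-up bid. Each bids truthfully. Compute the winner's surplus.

Winner's surplus: £4,000.

Bids in descending order: Agent 1 £37,500; Agent 5 £33,500; Agent 3 £29,000; Agent 4 £25,500; Agent 2 £7,000.
Agent 1 wins with the top bid and pays the second-highest, £33,500.
Surplus = £37,500 − £33,500 = £4,000.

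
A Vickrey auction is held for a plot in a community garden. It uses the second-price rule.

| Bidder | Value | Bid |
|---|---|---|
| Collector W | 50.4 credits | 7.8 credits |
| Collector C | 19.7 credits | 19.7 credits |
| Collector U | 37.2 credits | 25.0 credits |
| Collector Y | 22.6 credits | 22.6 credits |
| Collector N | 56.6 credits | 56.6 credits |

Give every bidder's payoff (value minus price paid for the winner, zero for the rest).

Payoffs: Collector W 0.0 credits, Collector C 0.0 credits, Collector U 0.0 credits, Collector Y 0.0 credits, Collector N 31.6 credits.

Ranking the bids: Collector N 56.6 credits; Collector U 25.0 credits; Collector Y 22.6 credits; Collector C 19.7 credits; Collector W 7.8 credits.
Collector N has the top bid and wins; the price is the second-highest bid, 25.0 credits.
Collector N's payoff = 56.6 credits − 25.0 credits = 31.6 credits. All other bidders lose, so their payoff is 0.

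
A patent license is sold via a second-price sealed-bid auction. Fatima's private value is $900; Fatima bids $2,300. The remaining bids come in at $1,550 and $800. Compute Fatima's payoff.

Fatima's payoff: -$650.

Highest competing bid: $1,550.
Fatima's bid $2,300 is the highest overall, so Fatima wins and pays the second-highest bid, $1,550.
Payoff = value − price = $900 − $1,550 = -$650.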